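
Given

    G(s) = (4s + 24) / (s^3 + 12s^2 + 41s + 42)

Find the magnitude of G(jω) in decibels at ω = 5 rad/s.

Substitute s = j5: numerator = 24 + j20, denominator = -258 + j80.
|G(j5)| = |24 + j20| / |-258 + j80| = 31.241 / 270.12 ≈ 0.1157.
In decibels: 20·log₁₀(0.1157) ≈ -18.7 dB.

|G(j5)|_dB ≈ -18.7 dB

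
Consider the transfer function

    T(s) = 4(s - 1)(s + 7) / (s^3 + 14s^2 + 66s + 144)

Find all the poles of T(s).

s = -3 ± 3j, -8

The poles are the roots of the denominator s^3 + 14s^2 + 66s + 144 = 0.
Trying s = -8: the polynomial evaluates to 0, so (s + 8) is a factor.
Dividing out leaves s^2 + 6s + 18 = 0.
The quadratic formula then gives s = -3 ± 3j.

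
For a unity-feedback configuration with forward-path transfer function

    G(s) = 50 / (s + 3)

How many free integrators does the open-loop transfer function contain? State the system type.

Type 0

The denominator has no factor of s at the origin — no free integrator — so this is a Type 0 system.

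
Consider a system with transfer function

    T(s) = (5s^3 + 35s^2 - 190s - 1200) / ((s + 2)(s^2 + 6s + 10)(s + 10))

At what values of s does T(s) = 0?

s = 6, -5, -8

Set the numerator to zero: 5s^3 + 35s^2 - 190s - 1200 = 0, i.e. 5·(s^3 + 7s^2 - 38s - 240) = 0.
Factoring: (s - 6)(s + 5)(s + 8) = 0.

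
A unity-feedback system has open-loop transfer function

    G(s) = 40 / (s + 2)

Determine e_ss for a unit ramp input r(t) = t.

G(s) has no poles at the origin.
This is a Type 0 system; Kv = lim_{s→0} s·G(s) = 0, so the steady-state error for a ramp input is infinite.

e_ss = ∞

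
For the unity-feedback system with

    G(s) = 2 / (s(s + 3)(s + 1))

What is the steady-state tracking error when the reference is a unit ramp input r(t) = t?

e_ss = 1.500

G(s) has one pole at the origin.
This is a Type 1 system. Kv = lim_{s→0} s·G(s) = 2/3.
e_ss = 1/Kv = 1/(2/3) = 3/2 ≈ 1.500.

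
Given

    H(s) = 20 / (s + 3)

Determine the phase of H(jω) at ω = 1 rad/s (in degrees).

At s = j1: numerator = 20, denominator = 3 + j1.
∠H = ∠num − ∠den = 0° − (18.435°) = -18.43°.

∠H(j1) ≈ -18.43°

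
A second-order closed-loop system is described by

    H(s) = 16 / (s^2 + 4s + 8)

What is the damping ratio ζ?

Compare the denominator to the standard form s^2 + 2ζωₙs + ωₙ².
ωₙ² = 8, so ωₙ = √8 ≈ 2.828 rad/s.
2ζωₙ = 4, so ζ = 4/(2·√8) ≈ 0.7071.

ζ ≈ 0.7071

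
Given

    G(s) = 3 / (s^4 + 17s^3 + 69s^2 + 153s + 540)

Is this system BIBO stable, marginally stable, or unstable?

marginally stable

The denominator s^4 + 17s^3 + 69s^2 + 153s + 540 factors as (s^2 + 9)(s + 12)(s + 5), giving poles at s = 3j, -3j, -12, -5.
Since the simple pole(s) at s = ±3j lie on the jω-axis with none in the right half-plane, the system is marginally stable.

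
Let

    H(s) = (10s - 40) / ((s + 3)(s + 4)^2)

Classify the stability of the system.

stable

The poles can be read from the denominator factors: s = -3, -4, -4.
Since all poles lie strictly in the left half-plane, the system is stable.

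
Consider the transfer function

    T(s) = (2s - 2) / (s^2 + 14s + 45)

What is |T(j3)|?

Substitute s = j3: numerator = -2 + j6, denominator = 36 + j42.
|T(j3)| = |-2 + j6| / |36 + j42| = 6.3246 / 55.317 ≈ 0.1143.

|T(j3)| ≈ 0.1143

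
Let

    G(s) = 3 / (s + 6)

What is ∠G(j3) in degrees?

∠G(j3) ≈ -26.57°

At s = j3: numerator = 3, denominator = 6 + j3.
∠G = ∠num − ∠den = 0° − (26.565°) = -26.57°.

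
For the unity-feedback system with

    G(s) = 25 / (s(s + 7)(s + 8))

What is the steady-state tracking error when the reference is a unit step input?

e_ss = 0

G(s) has one pole at the origin.
This is a Type 1 system; for a step input the steady-state error is zero.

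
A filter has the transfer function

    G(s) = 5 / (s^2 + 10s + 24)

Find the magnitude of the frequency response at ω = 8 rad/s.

Substitute s = j8: numerator = 5, denominator = -40 + j80.
|G(j8)| = |5| / |-40 + j80| = 5 / 89.443 ≈ 0.05590.

|G(j8)| ≈ 0.05590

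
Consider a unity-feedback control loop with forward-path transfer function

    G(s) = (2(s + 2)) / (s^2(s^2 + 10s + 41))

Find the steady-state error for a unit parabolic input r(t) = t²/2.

G(s) has 2 poles at the origin.
This is a Type 2 system. Ka = lim_{s→0} s^2·G(s) = 4/41.
e_ss = 1/Ka = 1/(4/41) = 41/4 ≈ 10.25.

e_ss = 10.25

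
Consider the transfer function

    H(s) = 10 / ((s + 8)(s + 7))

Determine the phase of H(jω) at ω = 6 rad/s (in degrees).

∠H(j6) ≈ -77.47°

At s = j6: numerator = 10, denominator = 20 + j90.
∠H = ∠num − ∠den = 0° − (77.471°) = -77.47°.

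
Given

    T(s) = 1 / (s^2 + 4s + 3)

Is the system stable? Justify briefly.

stable

The denominator s^2 + 4s + 3 factors as (s + 1)(s + 3), giving poles at s = -1, -3.
Since all poles lie strictly in the left half-plane, the system is stable.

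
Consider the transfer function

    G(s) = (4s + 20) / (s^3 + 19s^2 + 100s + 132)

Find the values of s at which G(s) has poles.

The poles are the roots of the denominator s^3 + 19s^2 + 100s + 132 = 0.
Trying s = -6: the polynomial evaluates to 0, so (s + 6) is a factor.
Dividing out leaves s^2 + 13s + 22 = 0.
Factoring the quadratic: (s + 2)(s + 11) = 0.

s = -6, -2, -11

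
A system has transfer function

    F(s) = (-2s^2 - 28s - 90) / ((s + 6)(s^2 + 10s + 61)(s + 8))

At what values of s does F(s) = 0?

s = -9, -5

Set the numerator to zero: -2s^2 - 28s - 90 = 0, i.e. -2·(s^2 + 14s + 45) = 0.
Factoring: (s + 9)(s + 5) = 0.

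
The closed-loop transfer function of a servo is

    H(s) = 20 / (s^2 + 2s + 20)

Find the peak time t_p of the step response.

Comparing s^2 + 2s + 20 to s^2 + 2ζωₙs + ωₙ²: ωₙ = √20 ≈ 4.472 rad/s and ζ = 2/(2·√20) ≈ 0.2236.
ζωₙ = 2/2 = 1, so ω_d = ωₙ√(1−ζ²) = √(ωₙ² − (ζωₙ)²) = √(20 − 1²) = √19 ≈ 4.359 rad/s.
t_p = π/ω_d = π/4.359 ≈ 0.7207 s.

t_p ≈ 0.7207 s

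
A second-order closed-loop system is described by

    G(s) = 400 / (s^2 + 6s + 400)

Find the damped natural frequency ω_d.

Comparing s^2 + 6s + 400 to s^2 + 2ζωₙs + ωₙ²: ωₙ = 20 rad/s and ζ = 6/(2·20) = 0.15.
ζωₙ = 6/2 = 3, so ω_d = ωₙ√(1−ζ²) = √(ωₙ² − (ζωₙ)²) = √(400 − 3²) = √391 ≈ 19.77 rad/s.

ω_d ≈ 19.77 rad/s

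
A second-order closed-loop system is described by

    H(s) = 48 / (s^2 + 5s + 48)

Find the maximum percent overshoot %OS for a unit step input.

%OS ≈ 29.7%

Comparing s^2 + 5s + 48 to s^2 + 2ζωₙs + ωₙ²: ωₙ = √48 ≈ 6.928 rad/s and ζ = 5/(2·√48) ≈ 0.3608.
%OS = 100·exp(−πζ/√(1−ζ²)) = 100·exp(−π·0.3608/√(1−0.3608²)) ≈ 29.7%.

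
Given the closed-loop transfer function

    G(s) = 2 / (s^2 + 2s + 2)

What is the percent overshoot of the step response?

Comparing s^2 + 2s + 2 to s^2 + 2ζωₙs + ωₙ²: ωₙ = √2 ≈ 1.414 rad/s and ζ = 2/(2·√2) ≈ 0.7071.
%OS = 100·exp(−πζ/√(1−ζ²)) = 100·exp(−π·0.7071/√(1−0.7071²)) ≈ 4.32%.

%OS ≈ 4.32%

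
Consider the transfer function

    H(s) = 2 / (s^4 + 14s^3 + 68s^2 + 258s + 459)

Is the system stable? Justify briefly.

The denominator s^4 + 14s^3 + 68s^2 + 258s + 459 factors as (s + 9)(s + 3)(s^2 + 2s + 17), giving poles at s = -9, -3, -1 ± 4j.
Since all poles lie strictly in the left half-plane, the system is stable.

stable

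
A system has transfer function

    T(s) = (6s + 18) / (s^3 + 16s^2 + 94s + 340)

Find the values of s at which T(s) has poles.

s = -3 ± 5j, -10

The poles are the roots of the denominator s^3 + 16s^2 + 94s + 340 = 0.
Trying s = -10: the polynomial evaluates to 0, so (s + 10) is a factor.
Dividing out leaves s^2 + 6s + 34 = 0.
The quadratic formula then gives s = -3 ± 5j.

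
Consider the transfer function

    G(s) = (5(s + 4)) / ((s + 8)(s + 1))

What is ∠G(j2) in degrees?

∠G(j2) ≈ -50.91°

At s = j2: numerator = 20 + j10, denominator = 4 + j18.
∠G = ∠num − ∠den = 26.565° − (77.471°) = -50.91°.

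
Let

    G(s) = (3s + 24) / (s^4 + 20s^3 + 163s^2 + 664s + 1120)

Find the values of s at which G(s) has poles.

The poles are the roots of the denominator s^4 + 20s^3 + 163s^2 + 664s + 1120 = 0.
Trying s = -7: the polynomial evaluates to 0, so (s + 7) is a factor.
Dividing out leaves s^3 + 13s^2 + 72s + 160 = 0.
This factors further as (s^2 + 8s + 32)(s + 5) = 0.

s = -4 + 4j, -4 - 4j, -7, -5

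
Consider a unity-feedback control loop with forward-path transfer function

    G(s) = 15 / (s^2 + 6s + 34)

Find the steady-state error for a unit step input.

G(s) has no poles at the origin.
This is a Type 0 system. Kp = lim_{s→0} G(s) = 15/34.
e_ss = 1/(1 + Kp) = 1/(1 + 15/34) = 34/49 ≈ 0.6939.

e_ss = 0.6939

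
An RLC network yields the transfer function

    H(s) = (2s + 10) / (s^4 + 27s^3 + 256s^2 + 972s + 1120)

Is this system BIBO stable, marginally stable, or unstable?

stable

The denominator s^4 + 27s^3 + 256s^2 + 972s + 1120 factors as (s + 8)(s + 7)(s + 2)(s + 10), giving poles at s = -8, -7, -2, -10.
Since all poles lie strictly in the left half-plane, the system is stable.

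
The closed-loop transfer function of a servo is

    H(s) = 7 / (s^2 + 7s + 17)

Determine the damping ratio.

Compare the denominator to the standard form s^2 + 2ζωₙs + ωₙ².
ωₙ² = 17, so ωₙ = √17 ≈ 4.123 rad/s.
2ζωₙ = 7, so ζ = 7/(2·√17) ≈ 0.8489.

ζ ≈ 0.8489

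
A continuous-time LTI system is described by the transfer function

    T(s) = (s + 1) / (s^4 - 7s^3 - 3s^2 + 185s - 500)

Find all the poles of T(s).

s = 4 + 3j, 4 - 3j, 4, -5

The poles are the roots of the denominator s^4 - 7s^3 - 3s^2 + 185s - 500 = 0.
Trying s = 4: the polynomial evaluates to 0, so (s - 4) is a factor.
Dividing out leaves s^3 - 3s^2 - 15s + 125 = 0.
This factors further as (s^2 - 8s + 25)(s + 5) = 0.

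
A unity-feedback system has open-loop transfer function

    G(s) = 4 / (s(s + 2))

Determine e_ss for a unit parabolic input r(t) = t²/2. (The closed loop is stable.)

G(s) has one pole at the origin.
This is a Type 1 system; Ka = lim_{s→0} s^2·G(s) = 0, so the steady-state error for a parabola input is infinite.

e_ss = ∞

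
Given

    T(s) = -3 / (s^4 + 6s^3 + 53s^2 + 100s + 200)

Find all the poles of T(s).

s = -1 ± 2j, -2 ± 6j

The poles are the roots of the denominator s^4 + 6s^3 + 53s^2 + 100s + 200 = 0.
No real roots exist; factor into two real quadratics: (s^2 + 2s + 5)(s^2 + 4s + 40) = 0.
Each quadratic gives a conjugate pair via the quadratic formula.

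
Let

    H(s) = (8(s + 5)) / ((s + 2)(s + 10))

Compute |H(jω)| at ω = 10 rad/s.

Substitute s = j10: numerator = 40 + j80, denominator = -80 + j120.
|H(j10)| = |40 + j80| / |-80 + j120| = 89.443 / 144.22 ≈ 0.6202.

|H(j10)| ≈ 0.6202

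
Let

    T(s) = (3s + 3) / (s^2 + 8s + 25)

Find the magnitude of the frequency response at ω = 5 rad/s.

Substitute s = j5: numerator = 3 + j15, denominator = j40.
|T(j5)| = |3 + j15| / |j40| = 15.297 / 40 ≈ 0.3824.

|T(j5)| ≈ 0.3824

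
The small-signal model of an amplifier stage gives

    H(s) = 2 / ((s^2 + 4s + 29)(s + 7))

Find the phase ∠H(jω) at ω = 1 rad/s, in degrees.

At s = j1: numerator = 2, denominator = 192 + j56.
∠H = ∠num − ∠den = 0° − (16.260°) = -16.26°.

∠H(j1) ≈ -16.26°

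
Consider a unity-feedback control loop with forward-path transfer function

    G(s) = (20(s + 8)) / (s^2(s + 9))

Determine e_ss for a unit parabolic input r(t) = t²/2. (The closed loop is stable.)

e_ss = 0.05625

G(s) has 2 poles at the origin.
This is a Type 2 system. Ka = lim_{s→0} s^2·G(s) = 160/9.
e_ss = 1/Ka = 1/(160/9) = 9/160 ≈ 0.05625.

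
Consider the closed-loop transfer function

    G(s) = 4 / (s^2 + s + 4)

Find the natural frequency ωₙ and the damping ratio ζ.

Compare the denominator to the standard form s^2 + 2ζωₙs + ωₙ².
ωₙ² = 4, so ωₙ = 2 rad/s.
2ζωₙ = 1, so ζ = 1/(2·2) = 0.25.

ωₙ = 2 rad/s, ζ = 0.25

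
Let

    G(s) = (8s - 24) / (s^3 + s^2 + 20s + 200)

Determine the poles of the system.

s = 2 + 6j, 2 - 6j, -5

The poles are the roots of the denominator s^3 + s^2 + 20s + 200 = 0.
Trying s = -5: the polynomial evaluates to 0, so (s + 5) is a factor.
Dividing out leaves s^2 - 4s + 40 = 0.
The quadratic formula then gives s = 2 ± 6j.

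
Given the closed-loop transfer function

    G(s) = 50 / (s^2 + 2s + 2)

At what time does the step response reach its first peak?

Comparing s^2 + 2s + 2 to s^2 + 2ζωₙs + ωₙ²: ωₙ = √2 ≈ 1.414 rad/s and ζ = 2/(2·√2) ≈ 0.7071.
ζωₙ = 2/2 = 1, so ω_d = ωₙ√(1−ζ²) = √(ωₙ² − (ζωₙ)²) = √(2 − 1²) = √1 = 1 rad/s.
t_p = π/ω_d = π/1 ≈ 3.142 s.

t_p ≈ 3.142 s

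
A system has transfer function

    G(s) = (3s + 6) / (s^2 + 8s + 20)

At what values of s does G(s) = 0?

Set the numerator to zero: 3s + 6 = 0, i.e. 3·(s + 2) = 0.
So s = -2.

s = -2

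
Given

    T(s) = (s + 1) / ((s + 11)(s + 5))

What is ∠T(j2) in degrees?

∠T(j2) ≈ 31.33°

At s = j2: numerator = 1 + j2, denominator = 51 + j32.
∠T = ∠num − ∠den = 63.435° − (32.106°) = 31.33°.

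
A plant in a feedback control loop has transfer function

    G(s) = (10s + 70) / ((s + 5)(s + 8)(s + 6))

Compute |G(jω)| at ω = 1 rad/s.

|G(j1)| ≈ 0.2828

Substitute s = j1: numerator = 70 + j10, denominator = 221 + j117.
|G(j1)| = |70 + j10| / |221 + j117| = 70.711 / 250.06 ≈ 0.2828.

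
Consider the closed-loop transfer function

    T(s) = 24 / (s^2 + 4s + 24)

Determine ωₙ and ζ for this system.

ωₙ ≈ 4.899 rad/s, ζ ≈ 0.4082

Compare the denominator to the standard form s^2 + 2ζωₙs + ωₙ².
ωₙ² = 24, so ωₙ = √24 ≈ 4.899 rad/s.
2ζωₙ = 4, so ζ = 4/(2·√24) ≈ 0.4082.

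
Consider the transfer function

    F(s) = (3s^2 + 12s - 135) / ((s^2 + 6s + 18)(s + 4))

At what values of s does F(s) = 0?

s = 5, -9

Set the numerator to zero: 3s^2 + 12s - 135 = 0, i.e. 3·(s^2 + 4s - 45) = 0.
Factoring: (s - 5)(s + 9) = 0.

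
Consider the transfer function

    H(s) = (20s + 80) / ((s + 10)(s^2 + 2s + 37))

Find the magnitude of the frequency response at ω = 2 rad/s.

Substitute s = j2: numerator = 80 + j40, denominator = 322 + j106.
|H(j2)| = |80 + j40| / |322 + j106| = 89.443 / 339.00 ≈ 0.2638.

|H(j2)| ≈ 0.2638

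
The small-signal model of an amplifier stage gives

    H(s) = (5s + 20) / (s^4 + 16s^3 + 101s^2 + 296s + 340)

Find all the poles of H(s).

s = -4 + j, -4 - j, -4 + 2j, -4 - 2j

The poles are the roots of the denominator s^4 + 16s^3 + 101s^2 + 296s + 340 = 0.
No real roots exist; factor into two real quadratics: (s^2 + 8s + 17)(s^2 + 8s + 20) = 0.
Each quadratic gives a conjugate pair via the quadratic formula.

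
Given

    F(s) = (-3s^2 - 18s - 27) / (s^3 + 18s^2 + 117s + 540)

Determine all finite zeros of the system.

s = -3, -3

Set the numerator to zero: -3s^2 - 18s - 27 = 0, i.e. -3·(s^2 + 6s + 9) = 0.
Factoring: (s + 3)^2 = 0.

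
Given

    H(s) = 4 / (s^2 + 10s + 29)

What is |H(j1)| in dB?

Substitute s = j1: numerator = 4, denominator = 28 + j10.
|H(j1)| = |4| / |28 + j10| = 4 / 29.732 ≈ 0.1345.
In decibels: 20·log₁₀(0.1345) ≈ -17.4 dB.

|H(j1)|_dB ≈ -17.4 dB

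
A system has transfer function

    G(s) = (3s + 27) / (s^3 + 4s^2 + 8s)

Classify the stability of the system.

The denominator s^3 + 4s^2 + 8s factors as s(s^2 + 4s + 8), giving poles at s = 0, -2 + 2j, -2 - 2j.
Since the simple pole(s) at s = 0 lie on the jω-axis with none in the right half-plane, the system is marginally stable.

marginally stable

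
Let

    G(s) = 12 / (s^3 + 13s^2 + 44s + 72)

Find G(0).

G(0) = 1/6 ≈ 0.1667

Set s = 0: G(0) = (12) / (72) = 1/6.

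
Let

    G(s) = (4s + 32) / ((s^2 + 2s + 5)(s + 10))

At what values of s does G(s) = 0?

s = -8

Set the numerator to zero: 4s + 32 = 0, i.e. 4·(s + 8) = 0.
So s = -8.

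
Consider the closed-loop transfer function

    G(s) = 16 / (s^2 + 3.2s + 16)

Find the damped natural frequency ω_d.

ω_d ≈ 3.666 rad/s

Comparing s^2 + 3.2s + 16 to s^2 + 2ζωₙs + ωₙ²: ωₙ = 4 rad/s and ζ = 3.2/(2·4) = 0.4.
ζωₙ = 3.2/2 = 1.6, so ω_d = ωₙ√(1−ζ²) = √(ωₙ² − (ζωₙ)²) = √(16 − 1.6²) = √13.44 ≈ 3.666 rad/s.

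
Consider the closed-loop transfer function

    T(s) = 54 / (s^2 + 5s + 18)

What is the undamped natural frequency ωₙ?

Compare the denominator to the standard form s^2 + 2ζωₙs + ωₙ².
ωₙ² = 18, so ωₙ = √18 ≈ 4.243 rad/s.

ωₙ ≈ 4.243 rad/s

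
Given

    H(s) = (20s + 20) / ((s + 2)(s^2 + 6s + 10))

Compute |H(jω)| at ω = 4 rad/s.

|H(j4)| ≈ 0.7454

Substitute s = j4: numerator = 20 + j80, denominator = -108 + j24.
|H(j4)| = |20 + j80| / |-108 + j24| = 82.462 / 110.63 ≈ 0.7454.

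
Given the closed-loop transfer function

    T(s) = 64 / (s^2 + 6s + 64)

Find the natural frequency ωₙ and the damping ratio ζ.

Compare the denominator to the standard form s^2 + 2ζωₙs + ωₙ².
ωₙ² = 64, so ωₙ = 8 rad/s.
2ζωₙ = 6, so ζ = 6/(2·8) = 0.375.

ωₙ = 8 rad/s, ζ = 0.375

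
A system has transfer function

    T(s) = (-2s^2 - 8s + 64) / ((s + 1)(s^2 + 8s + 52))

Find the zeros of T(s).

s = 4, -8

Set the numerator to zero: -2s^2 - 8s + 64 = 0, i.e. -2·(s^2 + 4s - 32) = 0.
Factoring: (s - 4)(s + 8) = 0.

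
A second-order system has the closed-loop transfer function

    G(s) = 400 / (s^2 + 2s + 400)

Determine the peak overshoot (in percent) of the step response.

%OS ≈ 85.4%

Comparing s^2 + 2s + 400 to s^2 + 2ζωₙs + ωₙ²: ωₙ = 20 rad/s and ζ = 2/(2·20) = 0.05.
%OS = 100·exp(−πζ/√(1−ζ²)) = 100·exp(−π·0.05/√(1−0.05²)) ≈ 85.4%.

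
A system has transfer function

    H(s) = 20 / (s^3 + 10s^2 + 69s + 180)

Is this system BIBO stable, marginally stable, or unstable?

The denominator s^3 + 10s^2 + 69s + 180 factors as (s + 4)(s^2 + 6s + 45), giving poles at s = -4, -3 ± 6j.
Since all poles lie strictly in the left half-plane, the system is stable.

stable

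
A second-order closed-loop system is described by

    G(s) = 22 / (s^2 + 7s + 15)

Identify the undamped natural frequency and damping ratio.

ωₙ ≈ 3.873 rad/s, ζ ≈ 0.9037

Compare the denominator to the standard form s^2 + 2ζωₙs + ωₙ².
ωₙ² = 15, so ωₙ = √15 ≈ 3.873 rad/s.
2ζωₙ = 7, so ζ = 7/(2·√15) ≈ 0.9037.
With ζ = 0.9037 the response is underdamped.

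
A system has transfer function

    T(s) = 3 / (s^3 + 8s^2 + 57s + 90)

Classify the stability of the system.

stable

The denominator s^3 + 8s^2 + 57s + 90 factors as (s^2 + 6s + 45)(s + 2), giving poles at s = -3 ± 6j, -2.
Since all poles lie strictly in the left half-plane, the system is stable.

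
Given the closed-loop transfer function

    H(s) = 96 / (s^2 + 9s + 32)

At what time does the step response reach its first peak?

t_p ≈ 0.9165 s

Comparing s^2 + 9s + 32 to s^2 + 2ζωₙs + ωₙ²: ωₙ = √32 ≈ 5.657 rad/s and ζ = 9/(2·√32) ≈ 0.7955.
ζωₙ = 9/2 = 4.5, so ω_d = ωₙ√(1−ζ²) = √(ωₙ² − (ζωₙ)²) = √(32 − 4.5²) = √11.75 ≈ 3.428 rad/s.
t_p = π/ω_d = π/3.428 ≈ 0.9165 s.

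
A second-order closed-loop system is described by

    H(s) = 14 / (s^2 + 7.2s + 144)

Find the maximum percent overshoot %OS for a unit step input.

Comparing s^2 + 7.2s + 144 to s^2 + 2ζωₙs + ωₙ²: ωₙ = 12 rad/s and ζ = 7.2/(2·12) = 0.3.
%OS = 100·exp(−πζ/√(1−ζ²)) = 100·exp(−π·0.3/√(1−0.3²)) ≈ 37.2%.

%OS ≈ 37.2%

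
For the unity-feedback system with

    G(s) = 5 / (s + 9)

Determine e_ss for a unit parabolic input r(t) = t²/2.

G(s) has no poles at the origin.
This is a Type 0 system; Ka = lim_{s→0} s^2·G(s) = 0, so the steady-state error for a parabola input is infinite.

e_ss = ∞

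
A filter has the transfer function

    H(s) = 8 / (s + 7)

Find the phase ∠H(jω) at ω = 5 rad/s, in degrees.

At s = j5: numerator = 8, denominator = 7 + j5.
∠H = ∠num − ∠den = 0° − (35.538°) = -35.54°.

∠H(j5) ≈ -35.54°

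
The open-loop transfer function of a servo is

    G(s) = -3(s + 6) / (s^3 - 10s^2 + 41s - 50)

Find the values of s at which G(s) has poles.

The poles are the roots of the denominator s^3 - 10s^2 + 41s - 50 = 0.
Trying s = 2: the polynomial evaluates to 0, so (s - 2) is a factor.
Dividing out leaves s^2 - 8s + 25 = 0.
The quadratic formula then gives s = 4 ± 3j.

s = 4 + 3j, 4 - 3j, 2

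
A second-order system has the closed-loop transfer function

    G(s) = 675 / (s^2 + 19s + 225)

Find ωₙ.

Compare the denominator to the standard form s^2 + 2ζωₙs + ωₙ².
ωₙ² = 225, so ωₙ = 15 rad/s.

ωₙ = 15 rad/s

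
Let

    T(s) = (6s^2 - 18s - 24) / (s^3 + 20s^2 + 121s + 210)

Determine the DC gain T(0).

T(0) = -4/35 ≈ -0.1143

Set s = 0: T(0) = (-24) / (210) = -4/35.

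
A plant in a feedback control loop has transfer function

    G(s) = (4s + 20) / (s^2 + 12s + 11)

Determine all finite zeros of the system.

s = -5

Set the numerator to zero: 4s + 20 = 0, i.e. 4·(s + 5) = 0.
So s = -5.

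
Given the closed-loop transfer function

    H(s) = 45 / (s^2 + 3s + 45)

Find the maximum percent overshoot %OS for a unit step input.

%OS ≈ 48.6%

Comparing s^2 + 3s + 45 to s^2 + 2ζωₙs + ωₙ²: ωₙ = √45 ≈ 6.708 rad/s and ζ = 3/(2·√45) ≈ 0.2236.
%OS = 100·exp(−πζ/√(1−ζ²)) = 100·exp(−π·0.2236/√(1−0.2236²)) ≈ 48.6%.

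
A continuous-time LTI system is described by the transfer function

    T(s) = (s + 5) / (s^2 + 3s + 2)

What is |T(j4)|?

Substitute s = j4: numerator = 5 + j4, denominator = -14 + j12.
|T(j4)| = |5 + j4| / |-14 + j12| = 6.4031 / 18.439 ≈ 0.3473.

|T(j4)| ≈ 0.3473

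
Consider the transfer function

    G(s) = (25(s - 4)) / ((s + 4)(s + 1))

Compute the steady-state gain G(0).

G(0) = -25

At s = 0 each factor (s + a) contributes a and each (s^2 + bs + c) contributes c.
G(0) = 25·(-4) / ((4) · (1)) = -100/4 = -25.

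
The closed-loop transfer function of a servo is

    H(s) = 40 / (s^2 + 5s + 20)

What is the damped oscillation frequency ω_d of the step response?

Comparing s^2 + 5s + 20 to s^2 + 2ζωₙs + ωₙ²: ωₙ = √20 ≈ 4.472 rad/s and ζ = 5/(2·√20) ≈ 0.5590.
ζωₙ = 5/2 = 2.5, so ω_d = ωₙ√(1−ζ²) = √(ωₙ² − (ζωₙ)²) = √(20 − 2.5²) = √13.75 ≈ 3.708 rad/s.

ω_d ≈ 3.708 rad/s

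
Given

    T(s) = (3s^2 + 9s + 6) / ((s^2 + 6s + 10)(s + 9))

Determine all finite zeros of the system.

s = -1, -2

Set the numerator to zero: 3s^2 + 9s + 6 = 0, i.e. 3·(s^2 + 3s + 2) = 0.
Factoring: (s + 1)(s + 2) = 0.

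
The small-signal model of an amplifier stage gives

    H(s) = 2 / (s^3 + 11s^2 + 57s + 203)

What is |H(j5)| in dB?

Substitute s = j5: numerator = 2, denominator = -72 + j160.
|H(j5)| = |2| / |-72 + j160| = 2 / 175.45 ≈ 0.01140.
In decibels: 20·log₁₀(0.01140) ≈ -38.9 dB.

|H(j5)|_dB ≈ -38.9 dB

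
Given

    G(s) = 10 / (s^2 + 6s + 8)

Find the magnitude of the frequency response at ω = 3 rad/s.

Substitute s = j3: numerator = 10, denominator = -1 + j18.
|G(j3)| = |10| / |-1 + j18| = 10 / 18.028 ≈ 0.5547.

|G(j3)| ≈ 0.5547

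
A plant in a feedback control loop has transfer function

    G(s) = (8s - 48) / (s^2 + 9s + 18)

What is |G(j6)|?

Substitute s = j6: numerator = -48 + j48, denominator = -18 + j54.
|G(j6)| = |-48 + j48| / |-18 + j54| = 67.882 / 56.921 ≈ 1.193.

|G(j6)| ≈ 1.193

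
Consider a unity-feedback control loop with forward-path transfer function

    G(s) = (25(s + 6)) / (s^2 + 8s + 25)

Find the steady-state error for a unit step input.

G(s) has no poles at the origin.
This is a Type 0 system. Kp = lim_{s→0} G(s) = 150/25 = 6.
e_ss = 1/(1 + Kp) = 1/(1 + 6) = 1/7 ≈ 0.1429.

e_ss = 0.1429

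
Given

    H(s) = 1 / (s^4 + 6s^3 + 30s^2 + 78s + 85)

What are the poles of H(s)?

s = -1 + 4j, -1 - 4j, -2 + j, -2 - j

The poles are the roots of the denominator s^4 + 6s^3 + 30s^2 + 78s + 85 = 0.
No real roots exist; factor into two real quadratics: (s^2 + 2s + 17)(s^2 + 4s + 5) = 0.
Each quadratic gives a conjugate pair via the quadratic formula.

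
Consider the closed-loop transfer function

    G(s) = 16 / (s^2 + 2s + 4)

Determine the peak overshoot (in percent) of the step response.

Comparing s^2 + 2s + 4 to s^2 + 2ζωₙs + ωₙ²: ωₙ = 2 rad/s and ζ = 2/(2·2) = 0.5.
%OS = 100·exp(−πζ/√(1−ζ²)) = 100·exp(−π·0.5/√(1−0.5²)) ≈ 16.3%.

%OS ≈ 16.3%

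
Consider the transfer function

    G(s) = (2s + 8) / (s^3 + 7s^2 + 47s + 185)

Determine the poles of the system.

s = -1 ± 6j, -5

The poles are the roots of the denominator s^3 + 7s^2 + 47s + 185 = 0.
Trying s = -5: the polynomial evaluates to 0, so (s + 5) is a factor.
Dividing out leaves s^2 + 2s + 37 = 0.
The quadratic formula then gives s = -1 ± 6j.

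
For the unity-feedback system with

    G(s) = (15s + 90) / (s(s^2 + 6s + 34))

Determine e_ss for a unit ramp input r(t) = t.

e_ss = 0.3778

G(s) has one pole at the origin.
This is a Type 1 system. Kv = lim_{s→0} s·G(s) = 90/34 = 45/17.
e_ss = 1/Kv = 1/(45/17) = 17/45 ≈ 0.3778.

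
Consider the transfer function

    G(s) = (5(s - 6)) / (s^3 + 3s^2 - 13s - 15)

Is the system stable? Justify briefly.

unstable

The denominator s^3 + 3s^2 - 13s - 15 factors as (s - 3)(s + 5)(s + 1), giving poles at s = 3, -5, -1.
Since the pole(s) at s = 3 lie in the right half-plane, the system is unstable.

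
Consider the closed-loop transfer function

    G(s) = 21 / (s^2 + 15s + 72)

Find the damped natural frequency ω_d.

Comparing s^2 + 15s + 72 to s^2 + 2ζωₙs + ωₙ²: ωₙ = √72 ≈ 8.485 rad/s and ζ = 15/(2·√72) ≈ 0.8839.
ζωₙ = 15/2 = 7.5, so ω_d = ωₙ√(1−ζ²) = √(ωₙ² − (ζωₙ)²) = √(72 − 7.5²) = √15.75 ≈ 3.969 rad/s.

ω_d ≈ 3.969 rad/s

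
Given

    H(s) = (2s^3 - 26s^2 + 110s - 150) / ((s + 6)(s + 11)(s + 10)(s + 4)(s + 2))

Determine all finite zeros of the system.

s = 3, 5, 5

Set the numerator to zero: 2s^3 - 26s^2 + 110s - 150 = 0, i.e. 2·(s^3 - 13s^2 + 55s - 75) = 0.
Factoring: (s - 3)(s - 5)^2 = 0.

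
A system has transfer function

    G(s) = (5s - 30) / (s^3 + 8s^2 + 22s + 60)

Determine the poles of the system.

The poles are the roots of the denominator s^3 + 8s^2 + 22s + 60 = 0.
Trying s = -6: the polynomial evaluates to 0, so (s + 6) is a factor.
Dividing out leaves s^2 + 2s + 10 = 0.
The quadratic formula then gives s = -1 ± 3j.

s = -1 + 3j, -1 - 3j, -6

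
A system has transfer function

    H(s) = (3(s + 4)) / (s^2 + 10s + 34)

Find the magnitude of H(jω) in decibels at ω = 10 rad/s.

Substitute s = j10: numerator = 12 + j30, denominator = -66 + j100.
|H(j10)| = |12 + j30| / |-66 + j100| = 32.311 / 119.82 ≈ 0.2697.
In decibels: 20·log₁₀(0.2697) ≈ -11.4 dB.

|H(j10)|_dB ≈ -11.4 dB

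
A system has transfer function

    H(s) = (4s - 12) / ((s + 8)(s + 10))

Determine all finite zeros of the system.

s = 3

Set the numerator to zero: 4s - 12 = 0, i.e. 4·(s - 3) = 0.
So s = 3.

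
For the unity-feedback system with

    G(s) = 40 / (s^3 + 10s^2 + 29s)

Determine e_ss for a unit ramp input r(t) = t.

G(s) has one pole at the origin.
This is a Type 1 system. Kv = lim_{s→0} s·G(s) = 40/29.
e_ss = 1/Kv = 1/(40/29) = 29/40 ≈ 0.7250.

e_ss = 0.7250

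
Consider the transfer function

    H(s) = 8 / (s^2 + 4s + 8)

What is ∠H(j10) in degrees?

At s = j10: numerator = 8, denominator = -92 + j40.
∠H = ∠num − ∠den = 0° − (156.50°) = -156.5°.

∠H(j10) ≈ -156.5°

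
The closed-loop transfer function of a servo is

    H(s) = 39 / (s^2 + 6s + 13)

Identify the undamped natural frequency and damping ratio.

ωₙ ≈ 3.606 rad/s, ζ ≈ 0.8321

Compare the denominator to the standard form s^2 + 2ζωₙs + ωₙ².
ωₙ² = 13, so ωₙ = √13 ≈ 3.606 rad/s.
2ζωₙ = 6, so ζ = 6/(2·√13) ≈ 0.8321.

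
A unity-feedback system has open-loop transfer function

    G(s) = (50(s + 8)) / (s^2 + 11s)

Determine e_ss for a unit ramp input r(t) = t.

e_ss = 0.02750

G(s) has one pole at the origin.
This is a Type 1 system. Kv = lim_{s→0} s·G(s) = 400/11.
e_ss = 1/Kv = 1/(400/11) = 11/400 ≈ 0.02750.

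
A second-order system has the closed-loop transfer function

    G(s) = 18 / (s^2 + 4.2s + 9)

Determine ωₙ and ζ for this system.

ωₙ = 3 rad/s, ζ = 0.7

Compare the denominator to the standard form s^2 + 2ζωₙs + ωₙ².
ωₙ² = 9, so ωₙ = 3 rad/s.
2ζωₙ = 4.2, so ζ = 4.2/(2·3) = 0.7.
With ζ = 0.7 the response is underdamped.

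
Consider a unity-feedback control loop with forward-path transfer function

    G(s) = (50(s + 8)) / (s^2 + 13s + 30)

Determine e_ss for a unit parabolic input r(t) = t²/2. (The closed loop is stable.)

G(s) has no poles at the origin.
This is a Type 0 system; Ka = lim_{s→0} s^2·G(s) = 0, so the steady-state error for a parabola input is infinite.

e_ss = ∞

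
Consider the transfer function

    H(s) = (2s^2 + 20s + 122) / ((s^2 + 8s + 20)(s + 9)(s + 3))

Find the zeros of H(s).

Set the numerator to zero: 2s^2 + 20s + 122 = 0, i.e. 2·(s^2 + 10s + 61) = 0.
Factoring: (s^2 + 10s + 61) = 0.

s = -5 ± 6j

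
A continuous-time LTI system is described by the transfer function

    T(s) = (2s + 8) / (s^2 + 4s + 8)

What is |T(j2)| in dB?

|T(j2)|_dB ≈ 0 dB

Substitute s = j2: numerator = 8 + j4, denominator = 4 + j8.
|T(j2)| = |8 + j4| / |4 + j8| = 8.9443 / 8.9443 = 1.
In decibels: 20·log₁₀(1) ≈ 0 dB.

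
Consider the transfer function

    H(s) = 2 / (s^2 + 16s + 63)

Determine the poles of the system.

s = -7, -9

The poles are the roots of the denominator s^2 + 16s + 63 = 0.
Factoring: (s + 7)(s + 9) = 0, so s = -7 and s = -9.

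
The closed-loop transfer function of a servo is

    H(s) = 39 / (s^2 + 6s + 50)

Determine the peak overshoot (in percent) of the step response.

Comparing s^2 + 6s + 50 to s^2 + 2ζωₙs + ωₙ²: ωₙ = √50 ≈ 7.071 rad/s and ζ = 6/(2·√50) ≈ 0.4243.
%OS = 100·exp(−πζ/√(1−ζ²)) = 100·exp(−π·0.4243/√(1−0.4243²)) ≈ 22.9%.

%OS ≈ 22.9%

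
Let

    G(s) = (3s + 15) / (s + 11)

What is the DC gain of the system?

G(0) = 15/11 ≈ 1.364

Set s = 0: G(0) = (15) / (11) = 15/11.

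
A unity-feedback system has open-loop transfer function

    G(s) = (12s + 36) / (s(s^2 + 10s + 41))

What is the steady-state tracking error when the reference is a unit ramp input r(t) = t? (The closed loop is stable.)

e_ss = 1.139

G(s) has one pole at the origin.
This is a Type 1 system. Kv = lim_{s→0} s·G(s) = 36/41.
e_ss = 1/Kv = 1/(36/41) = 41/36 ≈ 1.139.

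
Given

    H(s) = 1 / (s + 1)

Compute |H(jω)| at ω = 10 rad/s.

Substitute s = j10: numerator = 1, denominator = 1 + j10.
|H(j10)| = |1| / |1 + j10| = 1 / 10.050 ≈ 0.09950.

|H(j10)| ≈ 0.09950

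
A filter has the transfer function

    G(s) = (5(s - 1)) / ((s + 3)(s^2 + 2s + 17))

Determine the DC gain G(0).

At s = 0 each factor (s + a) contributes a and each (s^2 + bs + c) contributes c.
G(0) = 5·(-1) / ((3) · (17)) = -5/51 = -5/51.

G(0) = -5/51 ≈ -0.09804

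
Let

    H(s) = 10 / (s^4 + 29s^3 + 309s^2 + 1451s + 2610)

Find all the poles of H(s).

s = -5 + 2j, -5 - 2j, -9, -10

The poles are the roots of the denominator s^4 + 29s^3 + 309s^2 + 1451s + 2610 = 0.
Trying s = -9: the polynomial evaluates to 0, so (s + 9) is a factor.
Dividing out leaves s^3 + 20s^2 + 129s + 290 = 0.
This factors further as (s^2 + 10s + 29)(s + 10) = 0.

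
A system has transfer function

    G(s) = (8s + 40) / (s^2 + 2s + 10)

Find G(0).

Set s = 0: G(0) = (40) / (10) = 4.

G(0) = 4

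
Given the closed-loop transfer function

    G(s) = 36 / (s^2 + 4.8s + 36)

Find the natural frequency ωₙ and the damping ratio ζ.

ωₙ = 6 rad/s, ζ = 0.4

Compare the denominator to the standard form s^2 + 2ζωₙs + ωₙ².
ωₙ² = 36, so ωₙ = 6 rad/s.
2ζωₙ = 4.8, so ζ = 4.8/(2·6) = 0.4.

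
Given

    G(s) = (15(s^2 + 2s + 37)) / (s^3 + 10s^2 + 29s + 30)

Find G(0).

Set s = 0: G(0) = (555) / (30) = 37/2.

G(0) = 37/2 ≈ 18.50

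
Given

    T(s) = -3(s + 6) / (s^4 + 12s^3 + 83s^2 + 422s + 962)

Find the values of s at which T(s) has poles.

s = -5 + j, -5 - j, -1 + 6j, -1 - 6j

The poles are the roots of the denominator s^4 + 12s^3 + 83s^2 + 422s + 962 = 0.
No real roots exist; factor into two real quadratics: (s^2 + 10s + 26)(s^2 + 2s + 37) = 0.
Each quadratic gives a conjugate pair via the quadratic formula.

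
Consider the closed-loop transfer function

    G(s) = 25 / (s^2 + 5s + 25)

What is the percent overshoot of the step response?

%OS ≈ 16.3%

Comparing s^2 + 5s + 25 to s^2 + 2ζωₙs + ωₙ²: ωₙ = 5 rad/s and ζ = 5/(2·5) = 0.5.
%OS = 100·exp(−πζ/√(1−ζ²)) = 100·exp(−π·0.5/√(1−0.5²)) ≈ 16.3%.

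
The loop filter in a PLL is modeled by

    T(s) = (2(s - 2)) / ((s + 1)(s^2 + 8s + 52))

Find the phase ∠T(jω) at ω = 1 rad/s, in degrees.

∠T(j1) ≈ 99.52°

At s = j1: numerator = -4 + j2, denominator = 43 + j59.
∠T = ∠num − ∠den = 153.43° − (53.915°) = 99.52°.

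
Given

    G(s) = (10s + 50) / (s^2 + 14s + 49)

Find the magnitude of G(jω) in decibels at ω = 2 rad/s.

|G(j2)|_dB ≈ 0.138 dB

Substitute s = j2: numerator = 50 + j20, denominator = 45 + j28.
|G(j2)| = |50 + j20| / |45 + j28| = 53.852 / 53 ≈ 1.016.
In decibels: 20·log₁₀(1.016) ≈ 0.138 dB.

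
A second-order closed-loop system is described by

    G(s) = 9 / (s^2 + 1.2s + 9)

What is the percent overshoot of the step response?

%OS ≈ 52.7%

Comparing s^2 + 1.2s + 9 to s^2 + 2ζωₙs + ωₙ²: ωₙ = 3 rad/s and ζ = 1.2/(2·3) = 0.2.
%OS = 100·exp(−πζ/√(1−ζ²)) = 100·exp(−π·0.2/√(1−0.2²)) ≈ 52.7%.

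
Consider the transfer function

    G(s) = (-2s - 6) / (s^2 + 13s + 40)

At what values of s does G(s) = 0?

Set the numerator to zero: -2s - 6 = 0, i.e. -2·(s + 3) = 0.
So s = -3.

s = -3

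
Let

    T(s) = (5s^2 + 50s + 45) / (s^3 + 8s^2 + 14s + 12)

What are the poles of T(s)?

The poles are the roots of the denominator s^3 + 8s^2 + 14s + 12 = 0.
Trying s = -6: the polynomial evaluates to 0, so (s + 6) is a factor.
Dividing out leaves s^2 + 2s + 2 = 0.
The quadratic formula then gives s = -1 ± 1j.

s = -1 + j, -1 - j, -6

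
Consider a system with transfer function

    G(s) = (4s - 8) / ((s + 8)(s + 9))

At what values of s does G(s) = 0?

s = 2

Set the numerator to zero: 4s - 8 = 0, i.e. 4·(s - 2) = 0.
So s = 2.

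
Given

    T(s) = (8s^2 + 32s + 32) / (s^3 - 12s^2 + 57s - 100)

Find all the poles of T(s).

s = 4 + 3j, 4 - 3j, 4

The poles are the roots of the denominator s^3 - 12s^2 + 57s - 100 = 0.
Trying s = 4: the polynomial evaluates to 0, so (s - 4) is a factor.
Dividing out leaves s^2 - 8s + 25 = 0.
The quadratic formula then gives s = 4 ± 3j.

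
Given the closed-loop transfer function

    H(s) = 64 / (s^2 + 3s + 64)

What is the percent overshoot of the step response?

Comparing s^2 + 3s + 64 to s^2 + 2ζωₙs + ωₙ²: ωₙ = 8 rad/s and ζ = 3/(2·8) = 0.1875.
%OS = 100·exp(−πζ/√(1−ζ²)) = 100·exp(−π·0.1875/√(1−0.1875²)) ≈ 54.9%.

%OS ≈ 54.9%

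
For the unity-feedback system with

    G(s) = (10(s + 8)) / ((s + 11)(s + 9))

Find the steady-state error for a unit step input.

G(s) has no poles at the origin.
This is a Type 0 system. Kp = lim_{s→0} G(s) = 80/99.
e_ss = 1/(1 + Kp) = 1/(1 + 80/99) = 99/179 ≈ 0.5531.

e_ss = 0.5531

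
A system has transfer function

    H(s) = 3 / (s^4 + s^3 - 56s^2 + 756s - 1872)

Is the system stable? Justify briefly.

The denominator s^4 + s^3 - 56s^2 + 756s - 1872 factors as (s^2 - 8s + 52)(s + 12)(s - 3), giving poles at s = 4 + 6j, 4 - 6j, -12, 3.
Since the pole(s) at s = 4 ± 6j, 3 lie in the right half-plane, the system is unstable.

unstable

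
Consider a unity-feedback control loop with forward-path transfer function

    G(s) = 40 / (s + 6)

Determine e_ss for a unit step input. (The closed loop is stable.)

e_ss = 0.1304

G(s) has no poles at the origin.
This is a Type 0 system. Kp = lim_{s→0} G(s) = 40/6 = 20/3.
e_ss = 1/(1 + Kp) = 1/(1 + 20/3) = 3/23 ≈ 0.1304.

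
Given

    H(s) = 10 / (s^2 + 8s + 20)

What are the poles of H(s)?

The poles are the roots of the denominator s^2 + 8s + 20 = 0.
Using the quadratic formula: s = (-8 ± √(-16))/2 = -4 ± 2j.

s = -4 ± 2j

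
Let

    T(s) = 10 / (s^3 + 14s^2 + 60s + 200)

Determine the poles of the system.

The poles are the roots of the denominator s^3 + 14s^2 + 60s + 200 = 0.
Trying s = -10: the polynomial evaluates to 0, so (s + 10) is a factor.
Dividing out leaves s^2 + 4s + 20 = 0.
The quadratic formula then gives s = -2 ± 4j.

s = -2 ± 4j, -10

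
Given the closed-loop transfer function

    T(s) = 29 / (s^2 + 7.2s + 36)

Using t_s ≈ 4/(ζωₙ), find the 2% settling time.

Comparing s^2 + 7.2s + 36 to s^2 + 2ζωₙs + ωₙ²: ωₙ = 6 rad/s and ζ = 7.2/(2·6) = 0.6.
ζωₙ = 7.2/2 = 3.6, so t_s ≈ 4/(ζωₙ) = 4/3.6 ≈ 1.111 s.

t_s ≈ 1.111 s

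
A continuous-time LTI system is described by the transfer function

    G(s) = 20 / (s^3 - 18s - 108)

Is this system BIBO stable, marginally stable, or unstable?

unstable

The denominator s^3 - 18s - 108 factors as (s^2 + 6s + 18)(s - 6), giving poles at s = -3 ± 3j, 6.
Since the pole(s) at s = 6 lie in the right half-plane, the system is unstable.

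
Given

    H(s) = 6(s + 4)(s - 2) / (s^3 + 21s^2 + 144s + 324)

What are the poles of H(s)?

The poles are the roots of the denominator s^3 + 21s^2 + 144s + 324 = 0.
Trying s = -9: the polynomial evaluates to 0, so (s + 9) is a factor.
Dividing out leaves s^2 + 12s + 36 = 0.
Factoring the quadratic: (s + 6)^2 = 0.

s = -9, -6, -6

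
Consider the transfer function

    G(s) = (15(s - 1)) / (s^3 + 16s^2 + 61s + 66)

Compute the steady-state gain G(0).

Set s = 0: G(0) = (-15) / (66) = -5/22.

G(0) = -5/22 ≈ -0.2273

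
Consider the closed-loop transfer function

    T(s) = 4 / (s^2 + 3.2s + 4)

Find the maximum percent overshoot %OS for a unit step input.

Comparing s^2 + 3.2s + 4 to s^2 + 2ζωₙs + ωₙ²: ωₙ = 2 rad/s and ζ = 3.2/(2·2) = 0.8.
%OS = 100·exp(−πζ/√(1−ζ²)) = 100·exp(−π·0.8/√(1−0.8²)) ≈ 1.52%.

%OS ≈ 1.52%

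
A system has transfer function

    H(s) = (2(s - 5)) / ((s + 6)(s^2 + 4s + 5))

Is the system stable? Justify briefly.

The poles can be read from the denominator factors: s = -6, -2 + j, -2 - j.
Since all poles lie strictly in the left half-plane, the system is stable.

stable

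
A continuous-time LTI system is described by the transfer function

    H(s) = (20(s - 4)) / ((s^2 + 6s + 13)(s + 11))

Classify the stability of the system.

The poles can be read from the denominator factors: s = -3 ± 2j, -11.
Since all poles lie strictly in the left half-plane, the system is stable.

stable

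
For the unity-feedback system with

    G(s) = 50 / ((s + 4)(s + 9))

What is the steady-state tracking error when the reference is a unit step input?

e_ss = 0.4186

G(s) has no poles at the origin.
This is a Type 0 system. Kp = lim_{s→0} G(s) = 50/36 = 25/18.
e_ss = 1/(1 + Kp) = 1/(1 + 25/18) = 18/43 ≈ 0.4186.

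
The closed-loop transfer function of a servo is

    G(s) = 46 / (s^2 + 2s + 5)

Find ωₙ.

ωₙ ≈ 2.236 rad/s

Compare the denominator to the standard form s^2 + 2ζωₙs + ωₙ².
ωₙ² = 5, so ωₙ = √5 ≈ 2.236 rad/s.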